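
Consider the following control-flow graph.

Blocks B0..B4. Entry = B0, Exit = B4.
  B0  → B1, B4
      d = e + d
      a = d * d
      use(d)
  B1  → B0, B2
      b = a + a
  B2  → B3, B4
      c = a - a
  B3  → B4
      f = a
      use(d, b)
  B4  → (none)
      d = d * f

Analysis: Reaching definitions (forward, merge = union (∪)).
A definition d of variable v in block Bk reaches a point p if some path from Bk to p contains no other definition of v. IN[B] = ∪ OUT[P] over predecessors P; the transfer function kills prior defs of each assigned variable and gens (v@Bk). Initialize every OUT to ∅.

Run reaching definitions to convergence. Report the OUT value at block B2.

Per-block solution:
  B0: | IN={a@B0, b@B1, d@B0} | OUT={a@B0, b@B1, d@B0}
  B1: | IN={a@B0, b@B1, d@B0} | OUT={a@B0, b@B1, d@B0}
  B2: | IN={a@B0, b@B1, d@B0} | OUT={a@B0, b@B1, c@B2, d@B0}
  B3: | IN={a@B0, b@B1, c@B2, d@B0} | OUT={a@B0, b@B1, c@B2, d@B0, f@B3}
  B4: | IN={a@B0, b@B1, c@B2, d@B0, f@B3} | OUT={a@B0, b@B1, c@B2, d@B4, f@B3}

Merge at B2: IN[B2] = OUT[B1] = {a@B0, b@B1, d@B0}
Applying B2's transfer function to that IN value gives OUT[B2] (row B2 above).

Answer: {a@B0, b@B1, c@B2, d@B0}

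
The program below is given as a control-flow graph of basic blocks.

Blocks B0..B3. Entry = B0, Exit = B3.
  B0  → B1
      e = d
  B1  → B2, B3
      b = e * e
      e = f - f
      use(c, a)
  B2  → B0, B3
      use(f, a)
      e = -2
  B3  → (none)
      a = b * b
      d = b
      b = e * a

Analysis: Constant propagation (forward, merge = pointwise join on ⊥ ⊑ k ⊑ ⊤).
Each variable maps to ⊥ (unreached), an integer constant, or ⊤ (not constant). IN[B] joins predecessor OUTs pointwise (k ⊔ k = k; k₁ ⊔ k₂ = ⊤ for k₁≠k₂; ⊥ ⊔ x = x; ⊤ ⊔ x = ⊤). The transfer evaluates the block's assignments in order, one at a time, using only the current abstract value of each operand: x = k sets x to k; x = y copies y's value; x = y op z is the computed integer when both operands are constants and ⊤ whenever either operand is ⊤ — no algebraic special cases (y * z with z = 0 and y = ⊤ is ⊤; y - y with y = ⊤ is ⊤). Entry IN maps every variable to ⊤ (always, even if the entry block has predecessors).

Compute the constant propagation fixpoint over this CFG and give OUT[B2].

Answer: {a: ⊤, b: ⊤, c: ⊤, d: ⊤, e: -2, f: ⊤}

Working:
Per-block solution:
  B0:   IN=(all ⊤)   OUT=(all ⊤)
  B1:   IN=(all ⊤)   OUT=(all ⊤)
  B2:   IN=(all ⊤)   OUT={e:-2; rest ⊤}
  B3:   IN=(all ⊤)   OUT=(all ⊤)

Merge at B2: IN[B2] = OUT[B1] = {a: ⊤, b: ⊤, c: ⊤, d: ⊤, e: ⊤, f: ⊤}
Applying B2's transfer function to that IN value gives OUT[B2] (row B2 above).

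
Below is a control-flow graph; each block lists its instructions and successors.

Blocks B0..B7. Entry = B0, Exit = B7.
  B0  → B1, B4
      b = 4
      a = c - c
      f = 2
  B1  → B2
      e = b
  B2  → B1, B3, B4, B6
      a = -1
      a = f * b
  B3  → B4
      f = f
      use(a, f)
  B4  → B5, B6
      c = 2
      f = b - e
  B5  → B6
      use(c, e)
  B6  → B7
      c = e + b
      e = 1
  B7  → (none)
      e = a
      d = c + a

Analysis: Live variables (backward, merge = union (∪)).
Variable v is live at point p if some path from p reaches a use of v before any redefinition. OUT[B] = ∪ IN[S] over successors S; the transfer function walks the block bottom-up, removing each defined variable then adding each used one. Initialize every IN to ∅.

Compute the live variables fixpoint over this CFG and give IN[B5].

Answer: {a, b, c, e}

Trace:
Per-block solution:
  B0:  IN={c, e}  OUT={a, b, e, f}
  B1:  IN={b, f}  OUT={b, e, f}
  B2:  IN={b, e, f}  OUT={a, b, e, f}
  B3:  IN={a, b, e, f}  OUT={a, b, e}
  B4:  IN={a, b, e}  OUT={a, b, c, e}
  B5:  IN={a, b, c, e}  OUT={a, b, e}
  B6:  IN={a, b, e}  OUT={a, c}
  B7:  IN={a, c}  OUT={}

Merge at B5: OUT[B5] = IN[B6] = {a, b, e}
Applying B5's transfer function to that OUT value gives IN[B5] (row B5 above).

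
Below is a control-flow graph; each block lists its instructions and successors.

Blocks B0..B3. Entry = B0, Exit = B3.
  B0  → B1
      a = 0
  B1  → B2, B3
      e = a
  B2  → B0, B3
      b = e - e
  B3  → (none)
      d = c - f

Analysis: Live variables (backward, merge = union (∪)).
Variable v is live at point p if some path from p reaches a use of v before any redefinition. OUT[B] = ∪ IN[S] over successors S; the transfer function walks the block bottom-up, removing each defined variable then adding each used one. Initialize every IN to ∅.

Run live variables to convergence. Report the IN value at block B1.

Answer: {a, c, f}

Derivation:
Per-block solution:
  B0:   IN={c, f}   OUT={a, c, f}
  B1:   IN={a, c, f}   OUT={c, e, f}
  B2:   IN={c, e, f}   OUT={c, f}
  B3:   IN={c, f}   OUT={}

Merge at B1: OUT[B1] = IN[B2] ⊔ IN[B3] = {c, e, f}
Applying B1's transfer function to that OUT value gives IN[B1] (row B1 above).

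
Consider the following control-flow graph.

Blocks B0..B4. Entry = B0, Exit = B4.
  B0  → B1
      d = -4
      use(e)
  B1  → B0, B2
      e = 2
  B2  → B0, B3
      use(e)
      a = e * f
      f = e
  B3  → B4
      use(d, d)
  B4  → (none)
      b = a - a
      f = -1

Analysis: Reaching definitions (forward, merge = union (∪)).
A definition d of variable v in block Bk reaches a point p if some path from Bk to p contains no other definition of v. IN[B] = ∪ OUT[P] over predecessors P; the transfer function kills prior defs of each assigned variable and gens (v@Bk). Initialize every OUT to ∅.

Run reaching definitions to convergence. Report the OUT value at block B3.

Answer: {a@B2, d@B0, e@B1, f@B2}

Trace:
Fixpoint table:
  B0:  IN={a@B2, d@B0, e@B1, f@B2}  OUT={a@B2, d@B0, e@B1, f@B2}
  B1:  IN={a@B2, d@B0, e@B1, f@B2}  OUT={a@B2, d@B0, e@B1, f@B2}
  B2:  IN={a@B2, d@B0, e@B1, f@B2}  OUT={a@B2, d@B0, e@B1, f@B2}
  B3:  IN={a@B2, d@B0, e@B1, f@B2}  OUT={a@B2, d@B0, e@B1, f@B2}
  B4:  IN={a@B2, d@B0, e@B1, f@B2}  OUT={a@B2, b@B4, d@B0, e@B1, f@B4}

Merge at B3: IN[B3] = OUT[B2] = {a@B2, d@B0, e@B1, f@B2}
Applying B3's transfer function to that IN value gives OUT[B3] (row B3 above).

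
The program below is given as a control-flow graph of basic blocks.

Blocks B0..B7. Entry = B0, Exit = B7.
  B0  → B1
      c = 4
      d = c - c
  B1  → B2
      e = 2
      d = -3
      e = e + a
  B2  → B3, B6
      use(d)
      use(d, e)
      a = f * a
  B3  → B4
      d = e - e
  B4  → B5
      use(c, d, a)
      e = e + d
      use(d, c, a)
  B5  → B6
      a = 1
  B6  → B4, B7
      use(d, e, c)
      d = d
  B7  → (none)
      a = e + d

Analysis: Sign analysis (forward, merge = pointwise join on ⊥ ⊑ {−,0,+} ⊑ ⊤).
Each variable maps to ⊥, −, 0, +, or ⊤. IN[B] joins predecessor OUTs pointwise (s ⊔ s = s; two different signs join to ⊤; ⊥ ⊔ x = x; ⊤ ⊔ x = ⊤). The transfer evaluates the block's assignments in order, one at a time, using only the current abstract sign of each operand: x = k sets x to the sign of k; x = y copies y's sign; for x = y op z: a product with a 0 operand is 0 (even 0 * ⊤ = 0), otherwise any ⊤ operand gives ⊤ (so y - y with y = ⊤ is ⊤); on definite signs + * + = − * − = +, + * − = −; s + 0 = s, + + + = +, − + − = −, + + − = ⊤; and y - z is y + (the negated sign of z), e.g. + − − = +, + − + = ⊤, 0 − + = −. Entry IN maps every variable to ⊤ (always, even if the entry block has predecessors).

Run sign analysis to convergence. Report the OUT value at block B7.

Per-block solution:
  B0:  IN=(all ⊤)  OUT={c:+; rest ⊤}
  B1:  IN={c:+; rest ⊤}  OUT={c:+, d:-; rest ⊤}
  B2:  IN={c:+, d:-; rest ⊤}  OUT={c:+, d:-; rest ⊤}
  B3:  IN={c:+, d:-; rest ⊤}  OUT={c:+; rest ⊤}
  B4:  IN={c:+; rest ⊤}  OUT={c:+; rest ⊤}
  B5:  IN={c:+; rest ⊤}  OUT={a:+, c:+; rest ⊤}
  B6:  IN={c:+; rest ⊤}  OUT={c:+; rest ⊤}
  B7:  IN={c:+; rest ⊤}  OUT={c:+; rest ⊤}

Merge at B7: IN[B7] = OUT[B6] = {a: ⊤, b: ⊤, c: +, d: ⊤, e: ⊤, f: ⊤}
Applying B7's transfer function to that IN value gives OUT[B7] (row B7 above).

Answer: {a: ⊤, b: ⊤, c: +, d: ⊤, e: ⊤, f: ⊤}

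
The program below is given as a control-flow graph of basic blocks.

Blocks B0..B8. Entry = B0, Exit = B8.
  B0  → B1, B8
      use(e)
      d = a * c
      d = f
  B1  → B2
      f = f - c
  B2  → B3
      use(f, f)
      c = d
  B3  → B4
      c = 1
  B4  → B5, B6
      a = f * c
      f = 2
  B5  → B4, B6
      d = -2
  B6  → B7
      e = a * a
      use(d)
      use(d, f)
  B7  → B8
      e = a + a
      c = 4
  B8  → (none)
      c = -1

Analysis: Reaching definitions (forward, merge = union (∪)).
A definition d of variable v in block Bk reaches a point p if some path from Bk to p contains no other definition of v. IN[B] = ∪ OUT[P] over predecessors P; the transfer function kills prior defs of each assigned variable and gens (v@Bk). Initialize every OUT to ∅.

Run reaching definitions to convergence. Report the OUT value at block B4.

Answer: {a@B4, c@B3, d@B0, d@B5, f@B4}

Derivation:
Per-block solution:
  B0:  IN={}  OUT={d@B0}
  B1:  IN={d@B0}  OUT={d@B0, f@B1}
  B2:  IN={d@B0, f@B1}  OUT={c@B2, d@B0, f@B1}
  B3:  IN={c@B2, d@B0, f@B1}  OUT={c@B3, d@B0, f@B1}
  B4:  IN={a@B4, c@B3, d@B0, d@B5, f@B1, f@B4}  OUT={a@B4, c@B3, d@B0, d@B5, f@B4}
  B5:  IN={a@B4, c@B3, d@B0, d@B5, f@B4}  OUT={a@B4, c@B3, d@B5, f@B4}
  B6:  IN={a@B4, c@B3, d@B0, d@B5, f@B4}  OUT={a@B4, c@B3, d@B0, d@B5, e@B6, f@B4}
  B7:  IN={a@B4, c@B3, d@B0, d@B5, e@B6, f@B4}  OUT={a@B4, c@B7, d@B0, d@B5, e@B7, f@B4}
  B8:  IN={a@B4, c@B7, d@B0, d@B5, e@B7, f@B4}  OUT={a@B4, c@B8, d@B0, d@B5, e@B7, f@B4}

Merge at B4: IN[B4] = OUT[B3] ⊔ OUT[B5] = {a@B4, c@B3, d@B0, d@B5, f@B1, f@B4}
Applying B4's transfer function to that IN value gives OUT[B4] (row B4 above).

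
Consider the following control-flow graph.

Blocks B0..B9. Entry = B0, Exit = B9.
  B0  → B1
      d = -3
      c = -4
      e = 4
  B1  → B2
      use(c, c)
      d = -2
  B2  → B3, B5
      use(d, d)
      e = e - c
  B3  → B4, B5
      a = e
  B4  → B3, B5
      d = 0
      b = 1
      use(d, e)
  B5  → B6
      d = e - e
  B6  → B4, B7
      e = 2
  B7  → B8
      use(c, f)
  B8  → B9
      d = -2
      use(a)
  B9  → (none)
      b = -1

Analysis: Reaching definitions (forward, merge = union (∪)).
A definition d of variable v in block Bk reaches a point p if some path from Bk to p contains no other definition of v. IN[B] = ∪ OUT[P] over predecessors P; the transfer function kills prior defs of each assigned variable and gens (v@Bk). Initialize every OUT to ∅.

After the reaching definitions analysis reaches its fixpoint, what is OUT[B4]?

Answer: {a@B3, b@B4, c@B0, d@B4, e@B2, e@B6}

Derivation:
Fixpoint table:
  B0:  IN={}  OUT={c@B0, d@B0, e@B0}
  B1:  IN={c@B0, d@B0, e@B0}  OUT={c@B0, d@B1, e@B0}
  B2:  IN={c@B0, d@B1, e@B0}  OUT={c@B0, d@B1, e@B2}
  B3:  IN={a@B3, b@B4, c@B0, d@B1, d@B4, e@B2, e@B6}  OUT={a@B3, b@B4, c@B0, d@B1, d@B4, e@B2, e@B6}
  B4:  IN={a@B3, b@B4, c@B0, d@B1, d@B4, d@B5, e@B2, e@B6}  OUT={a@B3, b@B4, c@B0, d@B4, e@B2, e@B6}
  B5:  IN={a@B3, b@B4, c@B0, d@B1, d@B4, e@B2, e@B6}  OUT={a@B3, b@B4, c@B0, d@B5, e@B2, e@B6}
  B6:  IN={a@B3, b@B4, c@B0, d@B5, e@B2, e@B6}  OUT={a@B3, b@B4, c@B0, d@B5, e@B6}
  B7:  IN={a@B3, b@B4, c@B0, d@B5, e@B6}  OUT={a@B3, b@B4, c@B0, d@B5, e@B6}
  B8:  IN={a@B3, b@B4, c@B0, d@B5, e@B6}  OUT={a@B3, b@B4, c@B0, d@B8, e@B6}
  B9:  IN={a@B3, b@B4, c@B0, d@B8, e@B6}  OUT={a@B3, b@B9, c@B0, d@B8, e@B6}

Merge at B4: IN[B4] = OUT[B3] ⊔ OUT[B6] = {a@B3, b@B4, c@B0, d@B1, d@B4, d@B5, e@B2, e@B6}
Applying B4's transfer function to that IN value gives OUT[B4] (row B4 above).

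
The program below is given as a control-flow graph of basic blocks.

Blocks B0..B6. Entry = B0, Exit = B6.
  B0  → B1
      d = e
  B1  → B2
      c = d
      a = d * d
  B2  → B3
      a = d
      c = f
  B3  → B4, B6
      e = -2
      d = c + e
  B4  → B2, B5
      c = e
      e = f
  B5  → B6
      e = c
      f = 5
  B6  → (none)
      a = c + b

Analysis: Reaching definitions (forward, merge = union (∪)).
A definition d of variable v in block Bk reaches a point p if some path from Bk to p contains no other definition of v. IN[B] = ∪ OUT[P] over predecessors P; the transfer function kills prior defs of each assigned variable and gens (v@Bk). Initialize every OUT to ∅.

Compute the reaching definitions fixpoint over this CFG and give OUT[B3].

Answer: {a@B2, c@B2, d@B3, e@B3}

Derivation:
Fixpoint table:
  B0: | IN={} | OUT={d@B0}
  B1: | IN={d@B0} | OUT={a@B1, c@B1, d@B0}
  B2: | IN={a@B1, a@B2, c@B1, c@B4, d@B0, d@B3, e@B4} | OUT={a@B2, c@B2, d@B0, d@B3, e@B4}
  B3: | IN={a@B2, c@B2, d@B0, d@B3, e@B4} | OUT={a@B2, c@B2, d@B3, e@B3}
  B4: | IN={a@B2, c@B2, d@B3, e@B3} | OUT={a@B2, c@B4, d@B3, e@B4}
  B5: | IN={a@B2, c@B4, d@B3, e@B4} | OUT={a@B2, c@B4, d@B3, e@B5, f@B5}
  B6: | IN={a@B2, c@B2, c@B4, d@B3, e@B3, e@B5, f@B5} | OUT={a@B6, c@B2, c@B4, d@B3, e@B3, e@B5, f@B5}

Merge at B3: IN[B3] = OUT[B2] = {a@B2, c@B2, d@B0, d@B3, e@B4}
Applying B3's transfer function to that IN value gives OUT[B3] (row B3 above).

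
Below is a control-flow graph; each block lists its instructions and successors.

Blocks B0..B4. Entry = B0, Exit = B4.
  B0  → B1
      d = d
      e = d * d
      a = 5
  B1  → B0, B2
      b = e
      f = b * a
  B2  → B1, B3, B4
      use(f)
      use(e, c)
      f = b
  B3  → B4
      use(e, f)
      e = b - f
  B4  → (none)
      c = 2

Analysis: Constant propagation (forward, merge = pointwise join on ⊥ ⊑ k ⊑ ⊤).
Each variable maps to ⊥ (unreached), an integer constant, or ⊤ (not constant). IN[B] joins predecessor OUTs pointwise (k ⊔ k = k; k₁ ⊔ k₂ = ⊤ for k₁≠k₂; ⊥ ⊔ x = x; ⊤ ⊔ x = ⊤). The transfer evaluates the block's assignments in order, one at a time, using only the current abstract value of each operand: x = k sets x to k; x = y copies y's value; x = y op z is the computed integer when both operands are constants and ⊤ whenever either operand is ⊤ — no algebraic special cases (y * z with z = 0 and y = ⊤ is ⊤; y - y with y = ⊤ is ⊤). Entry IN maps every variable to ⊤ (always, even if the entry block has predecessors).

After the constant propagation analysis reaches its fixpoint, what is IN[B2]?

Answer: {a: 5, b: ⊤, c: ⊤, d: ⊤, e: ⊤, f: ⊤}

Derivation:
Per-block solution:
  B0:   IN=(all ⊤)   OUT={a:5; rest ⊤}
  B1:   IN={a:5; rest ⊤}   OUT={a:5; rest ⊤}
  B2:   IN={a:5; rest ⊤}   OUT={a:5; rest ⊤}
  B3:   IN={a:5; rest ⊤}   OUT={a:5; rest ⊤}
  B4:   IN={a:5; rest ⊤}   OUT={a:5, c:2; rest ⊤}

Merge at B2: IN[B2] = OUT[B1] = {a: 5, b: ⊤, c: ⊤, d: ⊤, e: ⊤, f: ⊤}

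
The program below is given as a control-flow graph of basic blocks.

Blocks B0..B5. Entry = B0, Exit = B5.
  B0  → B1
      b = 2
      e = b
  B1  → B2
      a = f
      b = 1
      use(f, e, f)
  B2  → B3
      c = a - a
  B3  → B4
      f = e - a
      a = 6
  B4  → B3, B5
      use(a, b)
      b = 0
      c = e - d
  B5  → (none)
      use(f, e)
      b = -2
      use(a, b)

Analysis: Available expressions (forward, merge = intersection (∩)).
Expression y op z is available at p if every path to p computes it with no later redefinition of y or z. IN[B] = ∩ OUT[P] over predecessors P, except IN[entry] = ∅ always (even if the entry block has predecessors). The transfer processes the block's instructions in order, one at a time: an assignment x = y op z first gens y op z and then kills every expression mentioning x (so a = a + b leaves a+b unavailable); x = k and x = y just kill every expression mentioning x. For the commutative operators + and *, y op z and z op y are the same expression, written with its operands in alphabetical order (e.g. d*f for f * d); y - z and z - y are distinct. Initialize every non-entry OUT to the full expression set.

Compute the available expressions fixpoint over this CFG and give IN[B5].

Converged values:
  B0: | IN={} | OUT={}
  B1: | IN={} | OUT={}
  B2: | IN={} | OUT={a-a}
  B3: | IN={} | OUT={}
  B4: | IN={} | OUT={e-d}
  B5: | IN={e-d} | OUT={e-d}

Merge at B5: IN[B5] = OUT[B4] = {e-d}

Answer: {e-d}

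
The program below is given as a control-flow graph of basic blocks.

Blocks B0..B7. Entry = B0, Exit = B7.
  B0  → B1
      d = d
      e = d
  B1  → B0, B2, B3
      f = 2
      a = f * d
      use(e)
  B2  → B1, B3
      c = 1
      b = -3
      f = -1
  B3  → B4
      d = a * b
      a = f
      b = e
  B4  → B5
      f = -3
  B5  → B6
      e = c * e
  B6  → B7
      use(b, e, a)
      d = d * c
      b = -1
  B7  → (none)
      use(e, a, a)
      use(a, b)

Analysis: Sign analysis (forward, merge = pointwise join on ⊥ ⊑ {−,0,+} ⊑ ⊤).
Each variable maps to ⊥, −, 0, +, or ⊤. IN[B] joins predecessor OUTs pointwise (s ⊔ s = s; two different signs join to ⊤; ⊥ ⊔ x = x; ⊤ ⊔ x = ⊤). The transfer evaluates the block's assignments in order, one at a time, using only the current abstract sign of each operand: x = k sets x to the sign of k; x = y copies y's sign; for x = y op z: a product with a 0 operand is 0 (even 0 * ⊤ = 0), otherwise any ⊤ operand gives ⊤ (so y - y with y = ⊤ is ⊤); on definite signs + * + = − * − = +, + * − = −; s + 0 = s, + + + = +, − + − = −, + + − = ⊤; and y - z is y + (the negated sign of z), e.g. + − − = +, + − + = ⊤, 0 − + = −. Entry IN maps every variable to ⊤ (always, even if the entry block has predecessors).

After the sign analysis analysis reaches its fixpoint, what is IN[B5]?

Answer: {a: ⊤, b: ⊤, c: ⊤, d: ⊤, e: ⊤, f: -}

Working:
Converged values:
  B0:  IN=(all ⊤)  OUT=(all ⊤)
  B1:  IN=(all ⊤)  OUT={f:+; rest ⊤}
  B2:  IN={f:+; rest ⊤}  OUT={b:-, c:+, f:-; rest ⊤}
  B3:  IN=(all ⊤)  OUT=(all ⊤)
  B4:  IN=(all ⊤)  OUT={f:-; rest ⊤}
  B5:  IN={f:-; rest ⊤}  OUT={f:-; rest ⊤}
  B6:  IN={f:-; rest ⊤}  OUT={b:-, f:-; rest ⊤}
  B7:  IN={b:-, f:-; rest ⊤}  OUT={b:-, f:-; rest ⊤}

Merge at B5: IN[B5] = OUT[B4] = {a: ⊤, b: ⊤, c: ⊤, d: ⊤, e: ⊤, f: -}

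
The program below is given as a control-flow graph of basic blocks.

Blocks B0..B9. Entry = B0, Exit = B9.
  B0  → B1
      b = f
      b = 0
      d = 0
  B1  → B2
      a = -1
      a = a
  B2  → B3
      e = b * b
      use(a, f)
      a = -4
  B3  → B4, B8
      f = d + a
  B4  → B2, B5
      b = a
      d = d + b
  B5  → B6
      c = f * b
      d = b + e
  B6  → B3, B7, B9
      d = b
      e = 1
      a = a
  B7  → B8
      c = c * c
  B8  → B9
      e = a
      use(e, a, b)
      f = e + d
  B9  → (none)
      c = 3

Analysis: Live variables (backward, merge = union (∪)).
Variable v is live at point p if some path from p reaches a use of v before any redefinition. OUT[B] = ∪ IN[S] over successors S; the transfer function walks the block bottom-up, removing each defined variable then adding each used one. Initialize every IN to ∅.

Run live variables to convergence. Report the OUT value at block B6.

Fixpoint table:
  B0:  IN={f}  OUT={b, d, f}
  B1:  IN={b, d, f}  OUT={a, b, d, f}
  B2:  IN={a, b, d, f}  OUT={a, b, d, e}
  B3:  IN={a, b, d, e}  OUT={a, b, d, e, f}
  B4:  IN={a, d, e, f}  OUT={a, b, d, e, f}
  B5:  IN={a, b, e, f}  OUT={a, b, c}
  B6:  IN={a, b, c}  OUT={a, b, c, d, e}
  B7:  IN={a, b, c, d}  OUT={a, b, d}
  B8:  IN={a, b, d}  OUT={}
  B9:  IN={}  OUT={}

Merge at B6: OUT[B6] = IN[B3] ⊔ IN[B7] ⊔ IN[B9] = {a, b, c, d, e}

Answer: {a, b, c, d, e}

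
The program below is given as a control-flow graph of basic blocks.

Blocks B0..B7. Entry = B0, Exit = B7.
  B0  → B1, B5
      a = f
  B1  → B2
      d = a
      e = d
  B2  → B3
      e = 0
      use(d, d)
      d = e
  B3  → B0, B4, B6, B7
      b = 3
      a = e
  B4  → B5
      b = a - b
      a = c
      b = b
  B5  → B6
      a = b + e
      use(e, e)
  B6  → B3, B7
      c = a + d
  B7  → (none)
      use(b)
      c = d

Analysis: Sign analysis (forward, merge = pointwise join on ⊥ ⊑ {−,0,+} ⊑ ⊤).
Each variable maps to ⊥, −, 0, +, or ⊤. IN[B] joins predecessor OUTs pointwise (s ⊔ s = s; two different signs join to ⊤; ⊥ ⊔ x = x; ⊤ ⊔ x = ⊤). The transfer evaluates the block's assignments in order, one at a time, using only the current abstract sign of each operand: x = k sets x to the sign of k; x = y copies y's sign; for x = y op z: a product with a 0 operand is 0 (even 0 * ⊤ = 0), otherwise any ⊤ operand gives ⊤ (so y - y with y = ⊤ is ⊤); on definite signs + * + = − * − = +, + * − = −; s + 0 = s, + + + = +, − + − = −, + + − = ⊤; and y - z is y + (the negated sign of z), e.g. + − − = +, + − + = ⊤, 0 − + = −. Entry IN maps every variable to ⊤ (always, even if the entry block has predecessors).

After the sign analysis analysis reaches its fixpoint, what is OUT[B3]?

Converged values:
  B0:   IN=(all ⊤)   OUT=(all ⊤)
  B1:   IN=(all ⊤)   OUT=(all ⊤)
  B2:   IN=(all ⊤)   OUT={d:0, e:0; rest ⊤}
  B3:   IN=(all ⊤)   OUT={b:+; rest ⊤}
  B4:   IN={b:+; rest ⊤}   OUT=(all ⊤)
  B5:   IN=(all ⊤)   OUT=(all ⊤)
  B6:   IN=(all ⊤)   OUT=(all ⊤)
  B7:   IN=(all ⊤)   OUT=(all ⊤)

Merge at B3: IN[B3] = OUT[B2] ⊔ OUT[B6] = {a: ⊤, b: ⊤, c: ⊤, d: ⊤, e: ⊤, f: ⊤}
Applying B3's transfer function to that IN value gives OUT[B3] (row B3 above).

Answer: {a: ⊤, b: +, c: ⊤, d: ⊤, e: ⊤, f: ⊤}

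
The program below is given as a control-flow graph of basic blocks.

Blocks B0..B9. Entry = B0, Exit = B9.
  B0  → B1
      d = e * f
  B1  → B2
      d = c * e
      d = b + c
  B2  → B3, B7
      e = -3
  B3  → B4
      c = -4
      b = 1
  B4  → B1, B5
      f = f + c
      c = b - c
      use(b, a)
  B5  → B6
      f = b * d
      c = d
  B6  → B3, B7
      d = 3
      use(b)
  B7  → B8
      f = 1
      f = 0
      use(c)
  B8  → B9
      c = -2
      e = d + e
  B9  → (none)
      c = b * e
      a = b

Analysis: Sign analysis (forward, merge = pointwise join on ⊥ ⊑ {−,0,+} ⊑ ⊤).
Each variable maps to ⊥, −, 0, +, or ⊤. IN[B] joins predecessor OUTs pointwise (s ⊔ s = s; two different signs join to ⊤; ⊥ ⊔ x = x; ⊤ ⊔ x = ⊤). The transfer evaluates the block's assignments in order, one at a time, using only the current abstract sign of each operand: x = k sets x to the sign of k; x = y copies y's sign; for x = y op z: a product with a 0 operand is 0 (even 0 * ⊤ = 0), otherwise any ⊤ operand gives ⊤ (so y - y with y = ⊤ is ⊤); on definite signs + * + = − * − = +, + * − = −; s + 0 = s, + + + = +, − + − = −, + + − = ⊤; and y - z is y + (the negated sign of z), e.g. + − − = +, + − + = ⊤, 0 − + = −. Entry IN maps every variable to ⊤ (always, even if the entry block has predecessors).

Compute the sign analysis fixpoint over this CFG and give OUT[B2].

Per-block solution:
  B0:   IN=(all ⊤)   OUT=(all ⊤)
  B1:   IN=(all ⊤)   OUT=(all ⊤)
  B2:   IN=(all ⊤)   OUT={e:-; rest ⊤}
  B3:   IN={e:-; rest ⊤}   OUT={b:+, c:-, e:-; rest ⊤}
  B4:   IN={b:+, c:-, e:-; rest ⊤}   OUT={b:+, c:+, e:-; rest ⊤}
  B5:   IN={b:+, c:+, e:-; rest ⊤}   OUT={b:+, e:-; rest ⊤}
  B6:   IN={b:+, e:-; rest ⊤}   OUT={b:+, d:+, e:-; rest ⊤}
  B7:   IN={e:-; rest ⊤}   OUT={e:-, f:0; rest ⊤}
  B8:   IN={e:-, f:0; rest ⊤}   OUT={c:-, f:0; rest ⊤}
  B9:   IN={c:-, f:0; rest ⊤}   OUT={f:0; rest ⊤}

Merge at B2: IN[B2] = OUT[B1] = {a: ⊤, b: ⊤, c: ⊤, d: ⊤, e: ⊤, f: ⊤}
Applying B2's transfer function to that IN value gives OUT[B2] (row B2 above).

Answer: {a: ⊤, b: ⊤, c: ⊤, d: ⊤, e: -, f: ⊤}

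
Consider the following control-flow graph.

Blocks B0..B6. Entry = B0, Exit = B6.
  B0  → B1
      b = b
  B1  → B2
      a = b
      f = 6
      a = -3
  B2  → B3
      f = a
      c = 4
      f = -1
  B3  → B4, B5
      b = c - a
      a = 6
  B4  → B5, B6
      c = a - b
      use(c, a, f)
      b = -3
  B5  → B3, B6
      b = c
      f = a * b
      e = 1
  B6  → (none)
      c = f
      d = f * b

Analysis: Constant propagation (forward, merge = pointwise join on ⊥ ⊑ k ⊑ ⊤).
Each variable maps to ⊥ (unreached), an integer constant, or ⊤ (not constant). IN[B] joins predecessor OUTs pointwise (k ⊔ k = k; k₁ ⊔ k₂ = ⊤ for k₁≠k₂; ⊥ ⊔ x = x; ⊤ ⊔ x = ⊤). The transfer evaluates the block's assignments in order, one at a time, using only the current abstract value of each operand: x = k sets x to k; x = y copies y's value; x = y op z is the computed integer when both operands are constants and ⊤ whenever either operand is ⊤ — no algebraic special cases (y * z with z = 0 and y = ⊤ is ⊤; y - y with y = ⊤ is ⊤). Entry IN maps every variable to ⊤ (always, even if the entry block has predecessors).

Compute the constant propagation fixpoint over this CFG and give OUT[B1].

Converged values:
  B0:  IN=(all ⊤)  OUT=(all ⊤)
  B1:  IN=(all ⊤)  OUT={a:-3, f:6; rest ⊤}
  B2:  IN={a:-3, f:6; rest ⊤}  OUT={a:-3, c:4, f:-1; rest ⊤}
  B3:  IN=(all ⊤)  OUT={a:6; rest ⊤}
  B4:  IN={a:6; rest ⊤}  OUT={a:6, b:-3; rest ⊤}
  B5:  IN={a:6; rest ⊤}  OUT={a:6, e:1; rest ⊤}
  B6:  IN={a:6; rest ⊤}  OUT={a:6; rest ⊤}

Merge at B1: IN[B1] = OUT[B0] = {a: ⊤, b: ⊤, c: ⊤, d: ⊤, e: ⊤, f: ⊤}
Applying B1's transfer function to that IN value gives OUT[B1] (row B1 above).

Answer: {a: -3, b: ⊤, c: ⊤, d: ⊤, e: ⊤, f: 6}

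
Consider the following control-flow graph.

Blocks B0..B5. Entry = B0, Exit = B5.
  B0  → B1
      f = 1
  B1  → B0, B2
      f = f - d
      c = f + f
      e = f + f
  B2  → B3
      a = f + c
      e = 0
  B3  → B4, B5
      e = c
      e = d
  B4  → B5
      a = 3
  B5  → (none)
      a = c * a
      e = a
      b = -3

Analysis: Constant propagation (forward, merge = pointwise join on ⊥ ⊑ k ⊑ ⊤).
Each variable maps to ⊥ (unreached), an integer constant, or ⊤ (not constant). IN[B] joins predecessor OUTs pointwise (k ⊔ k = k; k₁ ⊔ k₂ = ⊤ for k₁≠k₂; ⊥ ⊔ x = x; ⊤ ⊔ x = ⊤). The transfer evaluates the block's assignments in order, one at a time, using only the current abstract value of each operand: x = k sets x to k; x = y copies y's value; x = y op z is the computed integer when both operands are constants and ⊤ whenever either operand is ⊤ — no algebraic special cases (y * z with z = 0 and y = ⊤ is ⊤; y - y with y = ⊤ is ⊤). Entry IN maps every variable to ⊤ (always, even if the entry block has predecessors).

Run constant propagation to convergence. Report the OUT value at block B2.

Converged values:
  B0: | IN=(all ⊤) | OUT={f:1; rest ⊤}
  B1: | IN={f:1; rest ⊤} | OUT=(all ⊤)
  B2: | IN=(all ⊤) | OUT={e:0; rest ⊤}
  B3: | IN={e:0; rest ⊤} | OUT=(all ⊤)
  B4: | IN=(all ⊤) | OUT={a:3; rest ⊤}
  B5: | IN=(all ⊤) | OUT={b:-3; rest ⊤}

Merge at B2: IN[B2] = OUT[B1] = {a: ⊤, b: ⊤, c: ⊤, d: ⊤, e: ⊤, f: ⊤}
Applying B2's transfer function to that IN value gives OUT[B2] (row B2 above).

Answer: {a: ⊤, b: ⊤, c: ⊤, d: ⊤, e: 0, f: ⊤}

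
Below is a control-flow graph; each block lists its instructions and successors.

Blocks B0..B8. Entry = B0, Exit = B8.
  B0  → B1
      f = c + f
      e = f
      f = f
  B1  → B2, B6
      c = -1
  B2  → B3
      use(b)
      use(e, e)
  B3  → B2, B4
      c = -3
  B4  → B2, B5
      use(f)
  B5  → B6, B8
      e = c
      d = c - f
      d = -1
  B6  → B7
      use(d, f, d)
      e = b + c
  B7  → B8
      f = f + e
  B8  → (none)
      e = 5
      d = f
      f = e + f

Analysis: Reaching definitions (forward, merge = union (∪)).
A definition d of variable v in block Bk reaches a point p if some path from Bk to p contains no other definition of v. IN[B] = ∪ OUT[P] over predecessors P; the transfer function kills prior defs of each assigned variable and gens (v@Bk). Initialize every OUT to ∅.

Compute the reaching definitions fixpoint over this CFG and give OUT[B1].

Converged values:
  B0: | IN={} | OUT={e@B0, f@B0}
  B1: | IN={e@B0, f@B0} | OUT={c@B1, e@B0, f@B0}
  B2: | IN={c@B1, c@B3, e@B0, f@B0} | OUT={c@B1, c@B3, e@B0, f@B0}
  B3: | IN={c@B1, c@B3, e@B0, f@B0} | OUT={c@B3, e@B0, f@B0}
  B4: | IN={c@B3, e@B0, f@B0} | OUT={c@B3, e@B0, f@B0}
  B5: | IN={c@B3, e@B0, f@B0} | OUT={c@B3, d@B5, e@B5, f@B0}
  B6: | IN={c@B1, c@B3, d@B5, e@B0, e@B5, f@B0} | OUT={c@B1, c@B3, d@B5, e@B6, f@B0}
  B7: | IN={c@B1, c@B3, d@B5, e@B6, f@B0} | OUT={c@B1, c@B3, d@B5, e@B6, f@B7}
  B8: | IN={c@B1, c@B3, d@B5, e@B5, e@B6, f@B0, f@B7} | OUT={c@B1, c@B3, d@B8, e@B8, f@B8}

Merge at B1: IN[B1] = OUT[B0] = {e@B0, f@B0}
Applying B1's transfer function to that IN value gives OUT[B1] (row B1 above).

Answer: {c@B1, e@B0, f@B0}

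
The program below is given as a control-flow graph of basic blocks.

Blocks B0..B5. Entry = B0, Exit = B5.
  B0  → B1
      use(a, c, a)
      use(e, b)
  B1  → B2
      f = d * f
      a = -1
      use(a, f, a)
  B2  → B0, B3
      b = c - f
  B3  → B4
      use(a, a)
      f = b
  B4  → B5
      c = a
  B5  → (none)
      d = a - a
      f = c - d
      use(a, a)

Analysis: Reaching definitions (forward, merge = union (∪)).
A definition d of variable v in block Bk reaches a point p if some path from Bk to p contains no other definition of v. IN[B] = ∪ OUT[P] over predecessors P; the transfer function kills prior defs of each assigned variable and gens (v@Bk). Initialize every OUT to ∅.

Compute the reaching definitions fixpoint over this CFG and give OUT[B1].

Answer: {a@B1, b@B2, f@B1}

Working:
Fixpoint table:
  B0:  IN={a@B1, b@B2, f@B1}  OUT={a@B1, b@B2, f@B1}
  B1:  IN={a@B1, b@B2, f@B1}  OUT={a@B1, b@B2, f@B1}
  B2:  IN={a@B1, b@B2, f@B1}  OUT={a@B1, b@B2, f@B1}
  B3:  IN={a@B1, b@B2, f@B1}  OUT={a@B1, b@B2, f@B3}
  B4:  IN={a@B1, b@B2, f@B3}  OUT={a@B1, b@B2, c@B4, f@B3}
  B5:  IN={a@B1, b@B2, c@B4, f@B3}  OUT={a@B1, b@B2, c@B4, d@B5, f@B5}

Merge at B1: IN[B1] = OUT[B0] = {a@B1, b@B2, f@B1}
Applying B1's transfer function to that IN value gives OUT[B1] (row B1 above).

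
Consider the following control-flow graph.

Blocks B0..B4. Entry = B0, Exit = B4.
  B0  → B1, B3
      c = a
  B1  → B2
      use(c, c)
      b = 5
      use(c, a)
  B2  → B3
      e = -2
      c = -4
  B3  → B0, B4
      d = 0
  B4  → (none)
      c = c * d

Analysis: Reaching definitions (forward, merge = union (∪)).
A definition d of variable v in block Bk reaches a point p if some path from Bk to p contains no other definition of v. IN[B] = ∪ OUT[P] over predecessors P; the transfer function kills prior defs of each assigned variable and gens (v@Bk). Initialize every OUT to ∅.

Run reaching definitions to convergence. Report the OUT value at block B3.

Answer: {b@B1, c@B0, c@B2, d@B3, e@B2}

Trace:
Converged values:
  B0:  IN={b@B1, c@B0, c@B2, d@B3, e@B2}  OUT={b@B1, c@B0, d@B3, e@B2}
  B1:  IN={b@B1, c@B0, d@B3, e@B2}  OUT={b@B1, c@B0, d@B3, e@B2}
  B2:  IN={b@B1, c@B0, d@B3, e@B2}  OUT={b@B1, c@B2, d@B3, e@B2}
  B3:  IN={b@B1, c@B0, c@B2, d@B3, e@B2}  OUT={b@B1, c@B0, c@B2, d@B3, e@B2}
  B4:  IN={b@B1, c@B0, c@B2, d@B3, e@B2}  OUT={b@B1, c@B4, d@B3, e@B2}

Merge at B3: IN[B3] = OUT[B0] ⊔ OUT[B2] = {b@B1, c@B0, c@B2, d@B3, e@B2}
Applying B3's transfer function to that IN value gives OUT[B3] (row B3 above).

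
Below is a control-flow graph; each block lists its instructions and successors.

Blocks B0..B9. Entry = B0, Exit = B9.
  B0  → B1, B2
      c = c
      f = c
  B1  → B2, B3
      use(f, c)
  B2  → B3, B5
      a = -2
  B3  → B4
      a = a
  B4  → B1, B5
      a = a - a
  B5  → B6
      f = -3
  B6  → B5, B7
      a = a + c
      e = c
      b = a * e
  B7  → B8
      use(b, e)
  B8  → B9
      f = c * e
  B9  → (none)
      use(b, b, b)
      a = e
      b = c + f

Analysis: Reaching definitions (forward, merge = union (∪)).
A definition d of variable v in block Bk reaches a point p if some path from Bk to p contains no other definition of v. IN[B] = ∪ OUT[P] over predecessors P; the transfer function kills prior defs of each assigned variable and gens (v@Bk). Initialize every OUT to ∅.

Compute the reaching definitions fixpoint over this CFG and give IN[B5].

Answer: {a@B2, a@B4, a@B6, b@B6, c@B0, e@B6, f@B0, f@B5}

Working:
Converged values:
  B0:  IN={}  OUT={c@B0, f@B0}
  B1:  IN={a@B4, c@B0, f@B0}  OUT={a@B4, c@B0, f@B0}
  B2:  IN={a@B4, c@B0, f@B0}  OUT={a@B2, c@B0, f@B0}
  B3:  IN={a@B2, a@B4, c@B0, f@B0}  OUT={a@B3, c@B0, f@B0}
  B4:  IN={a@B3, c@B0, f@B0}  OUT={a@B4, c@B0, f@B0}
  B5:  IN={a@B2, a@B4, a@B6, b@B6, c@B0, e@B6, f@B0, f@B5}  OUT={a@B2, a@B4, a@B6, b@B6, c@B0, e@B6, f@B5}
  B6:  IN={a@B2, a@B4, a@B6, b@B6, c@B0, e@B6, f@B5}  OUT={a@B6, b@B6, c@B0, e@B6, f@B5}
  B7:  IN={a@B6, b@B6, c@B0, e@B6, f@B5}  OUT={a@B6, b@B6, c@B0, e@B6, f@B5}
  B8:  IN={a@B6, b@B6, c@B0, e@B6, f@B5}  OUT={a@B6, b@B6, c@B0, e@B6, f@B8}
  B9:  IN={a@B6, b@B6, c@B0, e@B6, f@B8}  OUT={a@B9, b@B9, c@B0, e@B6, f@B8}

Merge at B5: IN[B5] = OUT[B2] ⊔ OUT[B4] ⊔ OUT[B6] = {a@B2, a@B4, a@B6, b@B6, c@B0, e@B6, f@B0, f@B5}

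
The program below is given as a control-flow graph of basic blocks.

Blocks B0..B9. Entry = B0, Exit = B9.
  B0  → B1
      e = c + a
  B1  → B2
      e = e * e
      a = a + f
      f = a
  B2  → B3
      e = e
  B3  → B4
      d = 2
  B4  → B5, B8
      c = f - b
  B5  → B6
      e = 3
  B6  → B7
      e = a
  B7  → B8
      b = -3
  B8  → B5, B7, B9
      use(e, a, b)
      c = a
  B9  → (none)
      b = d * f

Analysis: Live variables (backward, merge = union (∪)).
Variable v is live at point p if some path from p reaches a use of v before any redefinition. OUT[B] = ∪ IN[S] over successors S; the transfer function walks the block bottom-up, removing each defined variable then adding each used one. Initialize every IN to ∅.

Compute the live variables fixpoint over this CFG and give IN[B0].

Answer: {a, b, c, f}

Working:
Fixpoint table:
  B0: | IN={a, b, c, f} | OUT={a, b, e, f}
  B1: | IN={a, b, e, f} | OUT={a, b, e, f}
  B2: | IN={a, b, e, f} | OUT={a, b, e, f}
  B3: | IN={a, b, e, f} | OUT={a, b, d, e, f}
  B4: | IN={a, b, d, e, f} | OUT={a, b, d, e, f}
  B5: | IN={a, d, f} | OUT={a, d, f}
  B6: | IN={a, d, f} | OUT={a, d, e, f}
  B7: | IN={a, d, e, f} | OUT={a, b, d, e, f}
  B8: | IN={a, b, d, e, f} | OUT={a, d, e, f}
  B9: | IN={d, f} | OUT={}

Merge at B0: OUT[B0] = IN[B1] = {a, b, e, f}
Applying B0's transfer function to that OUT value gives IN[B0] (row B0 above).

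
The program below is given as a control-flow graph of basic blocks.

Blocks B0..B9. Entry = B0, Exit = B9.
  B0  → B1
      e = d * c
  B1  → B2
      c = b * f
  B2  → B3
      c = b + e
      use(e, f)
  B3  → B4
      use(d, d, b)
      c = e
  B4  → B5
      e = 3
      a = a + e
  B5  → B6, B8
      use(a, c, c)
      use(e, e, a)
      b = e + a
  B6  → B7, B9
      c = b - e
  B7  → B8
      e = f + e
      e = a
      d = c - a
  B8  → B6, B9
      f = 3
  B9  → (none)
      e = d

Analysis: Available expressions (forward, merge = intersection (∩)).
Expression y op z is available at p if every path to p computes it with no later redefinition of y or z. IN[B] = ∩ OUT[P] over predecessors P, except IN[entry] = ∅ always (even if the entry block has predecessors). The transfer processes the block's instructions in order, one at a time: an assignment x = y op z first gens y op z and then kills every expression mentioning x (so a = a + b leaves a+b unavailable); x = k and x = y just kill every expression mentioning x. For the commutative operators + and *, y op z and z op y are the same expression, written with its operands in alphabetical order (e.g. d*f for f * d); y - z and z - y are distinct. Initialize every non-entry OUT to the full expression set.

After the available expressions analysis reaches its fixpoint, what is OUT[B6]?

Answer: {b-e}

Derivation:
Per-block solution:
  B0:  IN={}  OUT={c*d}
  B1:  IN={c*d}  OUT={b*f}
  B2:  IN={b*f}  OUT={b*f, b+e}
  B3:  IN={b*f, b+e}  OUT={b*f, b+e}
  B4:  IN={b*f, b+e}  OUT={b*f}
  B5:  IN={b*f}  OUT={a+e}
  B6:  IN={}  OUT={b-e}
  B7:  IN={b-e}  OUT={c-a}
  B8:  IN={}  OUT={}
  B9:  IN={}  OUT={}

Merge at B6: IN[B6] = OUT[B5] ∩ OUT[B8] = {}
Applying B6's transfer function to that IN value gives OUT[B6] (row B6 above).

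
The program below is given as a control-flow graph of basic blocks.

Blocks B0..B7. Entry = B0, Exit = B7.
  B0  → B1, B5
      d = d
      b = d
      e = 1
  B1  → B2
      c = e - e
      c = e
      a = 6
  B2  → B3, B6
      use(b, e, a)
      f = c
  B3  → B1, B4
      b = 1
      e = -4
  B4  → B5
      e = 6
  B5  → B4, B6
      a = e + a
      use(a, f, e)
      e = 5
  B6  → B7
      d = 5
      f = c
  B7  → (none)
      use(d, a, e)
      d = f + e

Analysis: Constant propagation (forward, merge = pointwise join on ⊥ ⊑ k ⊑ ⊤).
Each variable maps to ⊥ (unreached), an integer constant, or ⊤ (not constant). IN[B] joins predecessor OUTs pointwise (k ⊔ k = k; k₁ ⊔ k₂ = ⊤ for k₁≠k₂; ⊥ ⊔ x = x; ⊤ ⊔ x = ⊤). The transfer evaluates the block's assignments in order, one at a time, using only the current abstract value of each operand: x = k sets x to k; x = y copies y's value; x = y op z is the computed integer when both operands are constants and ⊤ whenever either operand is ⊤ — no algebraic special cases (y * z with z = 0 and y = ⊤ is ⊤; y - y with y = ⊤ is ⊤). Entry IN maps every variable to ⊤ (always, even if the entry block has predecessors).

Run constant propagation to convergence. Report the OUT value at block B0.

Fixpoint table:
  B0:  IN=(all ⊤)  OUT={e:1; rest ⊤}
  B1:  IN=(all ⊤)  OUT={a:6; rest ⊤}
  B2:  IN={a:6; rest ⊤}  OUT={a:6; rest ⊤}
  B3:  IN={a:6; rest ⊤}  OUT={a:6, b:1, e:-4; rest ⊤}
  B4:  IN=(all ⊤)  OUT={e:6; rest ⊤}
  B5:  IN=(all ⊤)  OUT={e:5; rest ⊤}
  B6:  IN=(all ⊤)  OUT={d:5; rest ⊤}
  B7:  IN={d:5; rest ⊤}  OUT=(all ⊤)

B0 is the boundary node: IN[B0] = {a: ⊤, b: ⊤, c: ⊤, d: ⊤, e: ⊤, f: ⊤}
Applying B0's transfer function to that IN value gives OUT[B0] (row B0 above).

Answer: {a: ⊤, b: ⊤, c: ⊤, d: ⊤, e: 1, f: ⊤}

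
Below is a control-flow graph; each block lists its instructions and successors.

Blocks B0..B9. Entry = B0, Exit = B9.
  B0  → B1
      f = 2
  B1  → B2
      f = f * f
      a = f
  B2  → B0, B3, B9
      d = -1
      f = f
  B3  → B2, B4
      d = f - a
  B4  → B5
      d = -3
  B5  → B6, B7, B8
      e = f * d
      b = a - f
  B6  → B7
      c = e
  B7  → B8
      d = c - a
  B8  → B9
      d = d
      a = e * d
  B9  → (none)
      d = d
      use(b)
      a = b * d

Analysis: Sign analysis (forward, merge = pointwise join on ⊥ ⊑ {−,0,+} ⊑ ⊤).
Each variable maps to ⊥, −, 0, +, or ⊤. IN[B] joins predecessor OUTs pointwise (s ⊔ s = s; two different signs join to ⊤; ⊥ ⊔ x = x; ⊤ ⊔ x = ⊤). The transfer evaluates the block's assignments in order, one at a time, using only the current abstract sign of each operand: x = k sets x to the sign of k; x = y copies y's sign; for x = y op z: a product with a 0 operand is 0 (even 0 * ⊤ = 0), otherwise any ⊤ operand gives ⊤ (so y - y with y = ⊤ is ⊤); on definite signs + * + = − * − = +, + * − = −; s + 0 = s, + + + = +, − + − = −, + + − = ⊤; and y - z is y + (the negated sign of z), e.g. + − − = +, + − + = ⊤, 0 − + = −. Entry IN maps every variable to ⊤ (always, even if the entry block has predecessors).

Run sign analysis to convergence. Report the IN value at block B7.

Answer: {a: +, b: ⊤, c: ⊤, d: -, e: -, f: +}

Derivation:
Fixpoint table:
  B0:   IN=(all ⊤)   OUT={f:+; rest ⊤}
  B1:   IN={f:+; rest ⊤}   OUT={a:+, f:+; rest ⊤}
  B2:   IN={a:+, f:+; rest ⊤}   OUT={a:+, d:-, f:+; rest ⊤}
  B3:   IN={a:+, d:-, f:+; rest ⊤}   OUT={a:+, f:+; rest ⊤}
  B4:   IN={a:+, f:+; rest ⊤}   OUT={a:+, d:-, f:+; rest ⊤}
  B5:   IN={a:+, d:-, f:+; rest ⊤}   OUT={a:+, d:-, e:-, f:+; rest ⊤}
  B6:   IN={a:+, d:-, e:-, f:+; rest ⊤}   OUT={a:+, c:-, d:-, e:-, f:+; rest ⊤}
  B7:   IN={a:+, d:-, e:-, f:+; rest ⊤}   OUT={a:+, e:-, f:+; rest ⊤}
  B8:   IN={a:+, e:-, f:+; rest ⊤}   OUT={e:-, f:+; rest ⊤}
  B9:   IN={f:+; rest ⊤}   OUT={f:+; rest ⊤}

Merge at B7: IN[B7] = OUT[B5] ⊔ OUT[B6] = {a: +, b: ⊤, c: ⊤, d: -, e: -, f: +}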